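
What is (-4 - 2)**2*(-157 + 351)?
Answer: 6984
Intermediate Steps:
(-4 - 2)**2*(-157 + 351) = (-6)**2*194 = 36*194 = 6984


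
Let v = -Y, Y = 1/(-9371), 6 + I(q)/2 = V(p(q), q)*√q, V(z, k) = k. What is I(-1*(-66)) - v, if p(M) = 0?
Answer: -112453/9371 + 132*√66 ≈ 1060.4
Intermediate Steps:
I(q) = -12 + 2*q^(3/2) (I(q) = -12 + 2*(q*√q) = -12 + 2*q^(3/2))
Y = -1/9371 ≈ -0.00010671
v = 1/9371 (v = -1*(-1/9371) = 1/9371 ≈ 0.00010671)
I(-1*(-66)) - v = (-12 + 2*(-1*(-66))^(3/2)) - 1*1/9371 = (-12 + 2*66^(3/2)) - 1/9371 = (-12 + 2*(66*√66)) - 1/9371 = (-12 + 132*√66) - 1/9371 = -112453/9371 + 132*√66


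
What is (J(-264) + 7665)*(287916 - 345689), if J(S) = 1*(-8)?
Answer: -442367861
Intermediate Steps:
J(S) = -8
(J(-264) + 7665)*(287916 - 345689) = (-8 + 7665)*(287916 - 345689) = 7657*(-57773) = -442367861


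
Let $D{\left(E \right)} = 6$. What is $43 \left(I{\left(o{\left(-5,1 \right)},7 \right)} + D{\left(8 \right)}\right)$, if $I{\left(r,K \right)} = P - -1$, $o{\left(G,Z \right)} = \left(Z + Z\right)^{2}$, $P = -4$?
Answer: $129$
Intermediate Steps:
$o{\left(G,Z \right)} = 4 Z^{2}$ ($o{\left(G,Z \right)} = \left(2 Z\right)^{2} = 4 Z^{2}$)
$I{\left(r,K \right)} = -3$ ($I{\left(r,K \right)} = -4 - -1 = -4 + 1 = -3$)
$43 \left(I{\left(o{\left(-5,1 \right)},7 \right)} + D{\left(8 \right)}\right) = 43 \left(-3 + 6\right) = 43 \cdot 3 = 129$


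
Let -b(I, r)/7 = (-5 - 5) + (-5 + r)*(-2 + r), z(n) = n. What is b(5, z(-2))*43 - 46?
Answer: -5464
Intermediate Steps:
b(I, r) = 70 - 7*(-5 + r)*(-2 + r) (b(I, r) = -7*((-5 - 5) + (-5 + r)*(-2 + r)) = -7*(-10 + (-5 + r)*(-2 + r)) = 70 - 7*(-5 + r)*(-2 + r))
b(5, z(-2))*43 - 46 = (7*(-2)*(7 - 1*(-2)))*43 - 46 = (7*(-2)*(7 + 2))*43 - 46 = (7*(-2)*9)*43 - 46 = -126*43 - 46 = -5418 - 46 = -5464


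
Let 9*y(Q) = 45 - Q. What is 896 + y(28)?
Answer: 8081/9 ≈ 897.89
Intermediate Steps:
y(Q) = 5 - Q/9 (y(Q) = (45 - Q)/9 = 5 - Q/9)
896 + y(28) = 896 + (5 - ⅑*28) = 896 + (5 - 28/9) = 896 + 17/9 = 8081/9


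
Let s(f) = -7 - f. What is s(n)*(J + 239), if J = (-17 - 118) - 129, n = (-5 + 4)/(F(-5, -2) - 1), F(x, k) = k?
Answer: 550/3 ≈ 183.33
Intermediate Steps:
n = ⅓ (n = (-5 + 4)/(-2 - 1) = -1/(-3) = -1*(-⅓) = ⅓ ≈ 0.33333)
J = -264 (J = -135 - 129 = -264)
s(n)*(J + 239) = (-7 - 1*⅓)*(-264 + 239) = (-7 - ⅓)*(-25) = -22/3*(-25) = 550/3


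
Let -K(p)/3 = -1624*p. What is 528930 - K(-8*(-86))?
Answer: -2823006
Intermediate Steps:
K(p) = 4872*p (K(p) = -(-4872)*p = 4872*p)
528930 - K(-8*(-86)) = 528930 - 4872*(-8*(-86)) = 528930 - 4872*688 = 528930 - 1*3351936 = 528930 - 3351936 = -2823006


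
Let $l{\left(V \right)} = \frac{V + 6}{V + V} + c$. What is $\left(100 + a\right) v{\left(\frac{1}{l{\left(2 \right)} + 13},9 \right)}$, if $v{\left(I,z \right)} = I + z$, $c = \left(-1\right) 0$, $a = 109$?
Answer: $\frac{28424}{15} \approx 1894.9$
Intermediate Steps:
$c = 0$
$l{\left(V \right)} = \frac{6 + V}{2 V}$ ($l{\left(V \right)} = \frac{V + 6}{V + V} + 0 = \frac{6 + V}{2 V} + 0 = \frac{6 + V}{2 V}$)
$\left(100 + a\right) v{\left(\frac{1}{l{\left(2 \right)} + 13},9 \right)} = \left(100 + 109\right) \left(\frac{1}{\frac{6 + 2}{2 \cdot 2} + 13} + 9\right) = 209 \left(\frac{1}{\frac{1}{2} \cdot \frac{1}{2} \cdot 8 + 13} + 9\right) = 209 \left(\frac{1}{2 + 13} + 9\right) = 209 \left(\frac{1}{15} + 9\right) = 209 \cdot \frac{136}{15} = \frac{28424}{15}$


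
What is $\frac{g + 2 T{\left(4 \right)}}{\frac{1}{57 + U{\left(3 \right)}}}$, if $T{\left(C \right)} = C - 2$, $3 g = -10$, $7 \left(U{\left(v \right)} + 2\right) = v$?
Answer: $\frac{776}{21} \approx 36.952$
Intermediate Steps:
$U{\left(v \right)} = -2 + \frac{v}{7}$
$g = - \frac{10}{3}$ ($g = \frac{1}{3} \left(-10\right) = - \frac{10}{3} \approx -3.3333$)
$T{\left(C \right)} = -2 + C$
$\frac{g + 2 T{\left(4 \right)}}{\frac{1}{57 + U{\left(3 \right)}}} = \frac{- \frac{10}{3} + 2 \left(-2 + 4\right)}{\frac{1}{57 + \left(-2 + \frac{1}{7} \cdot 3\right)}} = \frac{- \frac{10}{3} + 2 \cdot 2}{\frac{1}{57 + \left(-2 + \frac{3}{7}\right)}} = \frac{- \frac{10}{3} + 4}{\frac{1}{57 - \frac{11}{7}}} = \frac{2}{3 \frac{1}{\frac{388}{7}}} = \frac{2}{3 \cdot \frac{7}{388}} = \frac{2}{3} \cdot \frac{388}{7} = \frac{776}{21}$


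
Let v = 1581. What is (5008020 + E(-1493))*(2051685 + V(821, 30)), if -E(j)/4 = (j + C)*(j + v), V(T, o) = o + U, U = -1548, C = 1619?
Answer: 10176348332556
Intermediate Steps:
V(T, o) = -1548 + o (V(T, o) = o - 1548 = -1548 + o)
E(j) = -4*(1581 + j)*(1619 + j) (E(j) = -4*(j + 1619)*(j + 1581) = -4*(1619 + j)*(1581 + j) = -4*(1581 + j)*(1619 + j))
(5008020 + E(-1493))*(2051685 + V(821, 30)) = (5008020 + (-10238556 - 12800*(-1493) - 4*(-1493)²))*(2051685 + (-1548 + 30)) = (5008020 + (-10238556 + 19110400 - 4*2229049))*(2051685 - 1518) = (5008020 + (-10238556 + 19110400 - 8916196))*2050167 = (5008020 - 44352)*2050167 = 4963668*2050167 = 10176348332556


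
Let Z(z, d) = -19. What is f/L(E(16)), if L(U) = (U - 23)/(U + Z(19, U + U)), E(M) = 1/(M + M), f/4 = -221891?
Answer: -538751348/735 ≈ -7.3300e+5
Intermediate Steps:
f = -887564 (f = 4*(-221891) = -887564)
E(M) = 1/(2*M)
L(U) = (-23 + U)/(-19 + U) (L(U) = (U - 23)/(U - 19) = (-23 + U)/(-19 + U))
f/L(E(16)) = -887564*(-19 + (½)/16)/(-23 + (½)/16) = -887564*(-19 + (½)*(1/16))/(-23 + (½)*(1/16)) = -887564*(-19 + 1/32)/(-23 + 1/32) = -887564/(-735/32/(-607/32)) = -887564/((-32/607*(-735/32))) = -887564/735/607 = -887564*607/735 = -538751348/735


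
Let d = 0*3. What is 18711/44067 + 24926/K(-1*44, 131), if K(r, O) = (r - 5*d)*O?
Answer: -15008543/3848518 ≈ -3.8998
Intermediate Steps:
d = 0
K(r, O) = O*r (K(r, O) = (r - 5*0)*O = (r + 0)*O = r*O = O*r)
18711/44067 + 24926/K(-1*44, 131) = 18711/44067 + 24926/((131*(-1*44))) = 18711*(1/44067) + 24926/((131*(-44))) = 6237/14689 + 24926/(-5764) = 6237/14689 + 24926*(-1/5764) = 6237/14689 - 1133/262 = -15008543/3848518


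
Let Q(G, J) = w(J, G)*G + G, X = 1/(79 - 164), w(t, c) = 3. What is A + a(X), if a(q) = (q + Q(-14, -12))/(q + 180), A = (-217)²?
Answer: 720409850/15299 ≈ 47089.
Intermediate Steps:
A = 47089
X = -1/85 (X = 1/(-85) = -1/85 ≈ -0.011765)
Q(G, J) = 4*G (Q(G, J) = 3*G + G = 4*G)
a(q) = (-56 + q)/(180 + q) (a(q) = (q + 4*(-14))/(q + 180) = (q - 56)/(180 + q) = (-56 + q)/(180 + q))
A + a(X) = 47089 + (-56 - 1/85)/(180 - 1/85) = 47089 - 4761/85/(15299/85) = 47089 + (85/15299)*(-4761/85) = 47089 - 4761/15299 = 720409850/15299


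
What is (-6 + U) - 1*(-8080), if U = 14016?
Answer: 22090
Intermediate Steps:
(-6 + U) - 1*(-8080) = (-6 + 14016) - 1*(-8080) = 14010 + 8080 = 22090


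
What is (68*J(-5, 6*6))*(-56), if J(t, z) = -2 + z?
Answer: -129472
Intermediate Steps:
(68*J(-5, 6*6))*(-56) = (68*(-2 + 6*6))*(-56) = (68*(-2 + 36))*(-56) = (68*34)*(-56) = 2312*(-56) = -129472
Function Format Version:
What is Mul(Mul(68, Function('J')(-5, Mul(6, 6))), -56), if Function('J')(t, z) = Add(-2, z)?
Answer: -129472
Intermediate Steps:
Mul(Mul(68, Function('J')(-5, Mul(6, 6))), -56) = Mul(Mul(68, Add(-2, Mul(6, 6))), -56) = Mul(Mul(68, Add(-2, 36)), -56) = Mul(Mul(68, 34), -56) = Mul(2312, -56) = -129472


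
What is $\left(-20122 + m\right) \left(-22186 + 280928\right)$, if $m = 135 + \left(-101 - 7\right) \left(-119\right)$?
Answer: $-1846124170$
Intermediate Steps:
$m = 12987$ ($m = 135 + \left(-101 - 7\right) \left(-119\right) = 135 - -12852 = 135 + 12852 = 12987$)
$\left(-20122 + m\right) \left(-22186 + 280928\right) = \left(-20122 + 12987\right) \left(-22186 + 280928\right) = \left(-7135\right) 258742 = -1846124170$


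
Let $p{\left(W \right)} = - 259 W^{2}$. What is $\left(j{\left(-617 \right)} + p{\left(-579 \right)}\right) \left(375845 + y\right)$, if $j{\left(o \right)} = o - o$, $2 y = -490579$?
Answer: $- \frac{22671594202509}{2} \approx -1.1336 \cdot 10^{13}$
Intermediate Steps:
$y = - \frac{490579}{2}$ ($y = \frac{1}{2} \left(-490579\right) = - \frac{490579}{2} \approx -2.4529 \cdot 10^{5}$)
$j{\left(o \right)} = 0$
$\left(j{\left(-617 \right)} + p{\left(-579 \right)}\right) \left(375845 + y\right) = \left(0 - 259 \left(-579\right)^{2}\right) \left(375845 - \frac{490579}{2}\right) = \left(0 - 86827419\right) \frac{261111}{2} = \left(-86827419\right) \frac{261111}{2} = - \frac{22671594202509}{2}$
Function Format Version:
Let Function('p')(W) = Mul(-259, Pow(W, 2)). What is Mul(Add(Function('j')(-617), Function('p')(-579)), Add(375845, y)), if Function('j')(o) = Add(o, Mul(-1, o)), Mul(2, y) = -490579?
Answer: Rational(-22671594202509, 2) ≈ -1.1336e+13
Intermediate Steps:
y = Rational(-490579, 2) (y = Mul(Rational(1, 2), -490579) = Rational(-490579, 2) ≈ -2.4529e+5)
Function('j')(o) = 0
Mul(Add(Function('j')(-617), Function('p')(-579)), Add(375845, y)) = Mul(Add(0, Mul(-259, Pow(-579, 2))), Add(375845, Rational(-490579, 2))) = Mul(Add(0, Mul(-259, 335241)), Rational(261111, 2)) = Mul(Add(0, -86827419), Rational(261111, 2)) = Mul(-86827419, Rational(261111, 2)) = Rational(-22671594202509, 2)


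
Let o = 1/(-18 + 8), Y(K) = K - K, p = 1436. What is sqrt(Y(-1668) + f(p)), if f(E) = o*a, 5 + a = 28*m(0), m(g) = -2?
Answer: sqrt(610)/10 ≈ 2.4698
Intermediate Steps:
Y(K) = 0
o = -1/10 (o = 1/(-10) = -1/10 ≈ -0.10000)
a = -61 (a = -5 + 28*(-2) = -5 - 56 = -61)
f(E) = 61/10 (f(E) = -1/10*(-61) = 61/10)
sqrt(Y(-1668) + f(p)) = sqrt(0 + 61/10) = sqrt(61/10) = sqrt(610)/10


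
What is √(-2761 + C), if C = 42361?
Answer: 60*√11 ≈ 199.00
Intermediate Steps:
√(-2761 + C) = √(-2761 + 42361) = √39600 = 60*√11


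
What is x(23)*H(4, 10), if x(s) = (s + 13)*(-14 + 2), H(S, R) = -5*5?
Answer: 10800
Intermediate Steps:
H(S, R) = -25
x(s) = -156 - 12*s (x(s) = (13 + s)*(-12) = -156 - 12*s)
x(23)*H(4, 10) = (-156 - 12*23)*(-25) = (-156 - 276)*(-25) = -432*(-25) = 10800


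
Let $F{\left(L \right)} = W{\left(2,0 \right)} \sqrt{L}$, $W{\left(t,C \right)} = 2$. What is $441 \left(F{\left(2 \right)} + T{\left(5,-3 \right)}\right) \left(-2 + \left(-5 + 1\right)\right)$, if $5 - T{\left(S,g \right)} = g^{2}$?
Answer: $10584 - 5292 \sqrt{2} \approx 3100.0$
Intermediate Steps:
$F{\left(L \right)} = 2 \sqrt{L}$
$T{\left(S,g \right)} = 5 - g^{2}$
$441 \left(F{\left(2 \right)} + T{\left(5,-3 \right)}\right) \left(-2 + \left(-5 + 1\right)\right) = 441 \left(2 \sqrt{2} + \left(5 - \left(-3\right)^{2}\right)\right) \left(-2 + \left(-5 + 1\right)\right) = 441 \left(2 \sqrt{2} + \left(5 - 9\right)\right) \left(-2 - 4\right) = 441 \left(2 \sqrt{2} + \left(5 - 9\right)\right) \left(-6\right) = 441 \left(2 \sqrt{2} - 4\right) \left(-6\right) = 441 \left(-4 + 2 \sqrt{2}\right) \left(-6\right) = 441 \left(24 - 12 \sqrt{2}\right) = 10584 - 5292 \sqrt{2}$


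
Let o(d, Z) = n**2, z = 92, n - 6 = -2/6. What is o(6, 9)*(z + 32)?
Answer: 35836/9 ≈ 3981.8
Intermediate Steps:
n = 17/3 (n = 6 - 2/6 = 6 - 2*1/6 = 6 - 1/3 = 17/3 ≈ 5.6667)
o(d, Z) = 289/9 (o(d, Z) = (17/3)**2 = 289/9)
o(6, 9)*(z + 32) = 289*(92 + 32)/9 = (289/9)*124 = 35836/9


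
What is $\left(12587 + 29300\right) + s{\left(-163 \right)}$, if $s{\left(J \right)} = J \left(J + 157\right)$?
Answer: $42865$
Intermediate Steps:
$s{\left(J \right)} = J \left(157 + J\right)$
$\left(12587 + 29300\right) + s{\left(-163 \right)} = \left(12587 + 29300\right) - 163 \left(157 - 163\right) = 41887 - -978 = 41887 + 978 = 42865$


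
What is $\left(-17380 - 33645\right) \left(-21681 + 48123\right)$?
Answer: $-1349203050$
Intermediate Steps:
$\left(-17380 - 33645\right) \left(-21681 + 48123\right) = \left(-51025\right) 26442 = -1349203050$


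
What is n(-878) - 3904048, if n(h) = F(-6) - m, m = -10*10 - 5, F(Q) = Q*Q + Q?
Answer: -3903913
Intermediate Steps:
F(Q) = Q + Q² (F(Q) = Q² + Q = Q + Q²)
m = -105 (m = -100 - 5 = -105)
n(h) = 135 (n(h) = -6*(1 - 6) - 1*(-105) = -6*(-5) + 105 = 30 + 105 = 135)
n(-878) - 3904048 = 135 - 3904048 = -3903913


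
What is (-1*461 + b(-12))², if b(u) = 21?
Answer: 193600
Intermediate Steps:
(-1*461 + b(-12))² = (-1*461 + 21)² = (-461 + 21)² = (-440)² = 193600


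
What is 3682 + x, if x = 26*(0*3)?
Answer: 3682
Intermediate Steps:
x = 0 (x = 26*0 = 0)
3682 + x = 3682 + 0 = 3682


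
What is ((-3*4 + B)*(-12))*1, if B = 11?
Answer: 12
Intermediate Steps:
((-3*4 + B)*(-12))*1 = ((-3*4 + 11)*(-12))*1 = ((-12 + 11)*(-12))*1 = -1*(-12)*1 = 12*1 = 12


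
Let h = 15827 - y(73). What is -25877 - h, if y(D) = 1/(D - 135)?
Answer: -2585649/62 ≈ -41704.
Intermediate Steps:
y(D) = 1/(-135 + D)
h = 981275/62 (h = 15827 - 1/(-135 + 73) = 15827 - 1/(-62) = 15827 - 1*(-1/62) = 15827 + 1/62 = 981275/62 ≈ 15827.)
-25877 - h = -25877 - 1*981275/62 = -25877 - 981275/62 = -2585649/62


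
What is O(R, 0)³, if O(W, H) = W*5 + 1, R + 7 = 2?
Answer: -13824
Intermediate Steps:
R = -5 (R = -7 + 2 = -5)
O(W, H) = 1 + 5*W (O(W, H) = 5*W + 1 = 1 + 5*W)
O(R, 0)³ = (1 + 5*(-5))³ = (1 - 25)³ = (-24)³ = -13824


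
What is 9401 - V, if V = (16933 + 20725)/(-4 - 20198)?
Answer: 94978330/10101 ≈ 9402.9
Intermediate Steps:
V = -18829/10101 (V = 37658/(-20202) = 37658*(-1/20202) = -18829/10101 ≈ -1.8641)
9401 - V = 9401 - 1*(-18829/10101) = 9401 + 18829/10101 = 94978330/10101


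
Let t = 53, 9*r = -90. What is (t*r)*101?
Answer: -53530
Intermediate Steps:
r = -10 (r = (1/9)*(-90) = -10)
(t*r)*101 = (53*(-10))*101 = -530*101 = -53530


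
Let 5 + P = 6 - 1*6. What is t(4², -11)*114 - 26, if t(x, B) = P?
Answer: -596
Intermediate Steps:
P = -5 (P = -5 + (6 - 1*6) = -5 + (6 - 6) = -5 + 0 = -5)
t(x, B) = -5
t(4², -11)*114 - 26 = -5*114 - 26 = -570 - 26 = -596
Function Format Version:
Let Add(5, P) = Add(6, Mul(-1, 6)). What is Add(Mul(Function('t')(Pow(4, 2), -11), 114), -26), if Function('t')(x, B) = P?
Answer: -596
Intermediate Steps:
P = -5 (P = Add(-5, Add(6, Mul(-1, 6))) = Add(-5, Add(6, -6)) = Add(-5, 0) = -5)
Function('t')(x, B) = -5
Add(Mul(Function('t')(Pow(4, 2), -11), 114), -26) = Add(Mul(-5, 114), -26) = Add(-570, -26) = -596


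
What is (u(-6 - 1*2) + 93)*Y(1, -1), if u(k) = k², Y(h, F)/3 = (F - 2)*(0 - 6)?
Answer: 8478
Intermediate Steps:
Y(h, F) = 36 - 18*F (Y(h, F) = 3*((F - 2)*(0 - 6)) = 3*((-2 + F)*(-6)) = 3*(12 - 6*F) = 36 - 18*F)
(u(-6 - 1*2) + 93)*Y(1, -1) = ((-6 - 1*2)² + 93)*(36 - 18*(-1)) = ((-6 - 2)² + 93)*(36 + 18) = ((-8)² + 93)*54 = (64 + 93)*54 = 157*54 = 8478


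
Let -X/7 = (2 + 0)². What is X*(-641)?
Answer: 17948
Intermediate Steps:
X = -28 (X = -7*(2 + 0)² = -7*2² = -7*4 = -28)
X*(-641) = -28*(-641) = 17948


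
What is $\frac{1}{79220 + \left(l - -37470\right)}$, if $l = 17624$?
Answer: $\frac{1}{134314} \approx 7.4452 \cdot 10^{-6}$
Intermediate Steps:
$\frac{1}{79220 + \left(l - -37470\right)} = \frac{1}{79220 + \left(17624 - -37470\right)} = \frac{1}{79220 + \left(17624 + 37470\right)} = \frac{1}{79220 + 55094} = \frac{1}{134314}$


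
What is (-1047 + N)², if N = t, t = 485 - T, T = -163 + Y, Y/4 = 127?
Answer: 822649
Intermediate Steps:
Y = 508 (Y = 4*127 = 508)
T = 345 (T = -163 + 508 = 345)
t = 140 (t = 485 - 1*345 = 485 - 345 = 140)
N = 140
(-1047 + N)² = (-1047 + 140)² = (-907)² = 822649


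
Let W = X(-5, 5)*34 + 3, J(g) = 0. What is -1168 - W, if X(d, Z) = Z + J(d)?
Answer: -1341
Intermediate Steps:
X(d, Z) = Z (X(d, Z) = Z + 0 = Z)
W = 173 (W = 5*34 + 3 = 170 + 3 = 173)
-1168 - W = -1168 - 1*173 = -1168 - 173 = -1341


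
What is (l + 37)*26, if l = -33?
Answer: 104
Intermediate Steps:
(l + 37)*26 = (-33 + 37)*26 = 4*26 = 104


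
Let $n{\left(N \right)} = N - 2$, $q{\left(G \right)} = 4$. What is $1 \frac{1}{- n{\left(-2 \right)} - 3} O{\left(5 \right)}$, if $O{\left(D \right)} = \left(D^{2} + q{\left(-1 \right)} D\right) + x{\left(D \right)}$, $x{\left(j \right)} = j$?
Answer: $50$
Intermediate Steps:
$n{\left(N \right)} = -2 + N$ ($n{\left(N \right)} = N - 2 = -2 + N$)
$O{\left(D \right)} = D^{2} + 5 D$ ($O{\left(D \right)} = \left(D^{2} + 4 D\right) + D = D^{2} + 5 D$)
$1 \frac{1}{- n{\left(-2 \right)} - 3} O{\left(5 \right)} = 1 \frac{1}{- (-2 - 2) - 3} \cdot 5 \left(5 + 5\right) = 1 \frac{1}{\left(-1\right) \left(-4\right) - 3} \cdot 5 \cdot 10 = 1 \frac{1}{4 - 3} \cdot 50 = 1 \cdot 1^{-1} \cdot 50 = 1 \cdot 1 \cdot 50 = 1 \cdot 50 = 50$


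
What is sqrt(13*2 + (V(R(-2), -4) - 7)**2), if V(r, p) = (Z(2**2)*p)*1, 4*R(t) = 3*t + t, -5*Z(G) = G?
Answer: sqrt(1011)/5 ≈ 6.3592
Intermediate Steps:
Z(G) = -G/5
R(t) = t (R(t) = (3*t + t)/4 = (4*t)/4 = t)
V(r, p) = -4*p/5 (V(r, p) = ((-1/5*2**2)*p)*1 = ((-1/5*4)*p)*1 = -4*p/5*1 = -4*p/5)
sqrt(13*2 + (V(R(-2), -4) - 7)**2) = sqrt(13*2 + (-4/5*(-4) - 7)**2) = sqrt(26 + (16/5 - 7)**2) = sqrt(26 + (-19/5)**2) = sqrt(26 + 361/25) = sqrt(1011/25) = sqrt(1011)/5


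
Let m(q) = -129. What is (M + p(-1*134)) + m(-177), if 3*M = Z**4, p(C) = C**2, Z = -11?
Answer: 68122/3 ≈ 22707.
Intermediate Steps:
M = 14641/3 (M = (1/3)*(-11)**4 = (1/3)*14641 = 14641/3 ≈ 4880.3)
(M + p(-1*134)) + m(-177) = (14641/3 + (-1*134)**2) - 129 = (14641/3 + (-134)**2) - 129 = (14641/3 + 17956) - 129 = 68509/3 - 129 = 68122/3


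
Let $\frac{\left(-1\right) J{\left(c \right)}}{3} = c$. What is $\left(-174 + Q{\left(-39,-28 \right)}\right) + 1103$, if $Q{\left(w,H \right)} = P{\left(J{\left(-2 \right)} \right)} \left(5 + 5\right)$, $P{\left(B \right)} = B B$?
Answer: $1289$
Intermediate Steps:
$J{\left(c \right)} = - 3 c$
$P{\left(B \right)} = B^{2}$
$Q{\left(w,H \right)} = 360$ ($Q{\left(w,H \right)} = \left(\left(-3\right) \left(-2\right)\right)^{2} \left(5 + 5\right) = 6^{2} \cdot 10 = 36 \cdot 10 = 360$)
$\left(-174 + Q{\left(-39,-28 \right)}\right) + 1103 = \left(-174 + 360\right) + 1103 = 186 + 1103 = 1289$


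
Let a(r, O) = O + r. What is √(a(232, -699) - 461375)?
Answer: I*√461842 ≈ 679.59*I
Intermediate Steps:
√(a(232, -699) - 461375) = √((-699 + 232) - 461375) = √(-467 - 461375) = √(-461842) = I*√461842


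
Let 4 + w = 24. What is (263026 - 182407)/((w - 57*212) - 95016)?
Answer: -80619/107080 ≈ -0.75289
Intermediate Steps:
w = 20 (w = -4 + 24 = 20)
(263026 - 182407)/((w - 57*212) - 95016) = (263026 - 182407)/((20 - 57*212) - 95016) = 80619/((20 - 12084) - 95016) = 80619/(-12064 - 95016) = 80619/(-107080) = 80619*(-1/107080) = -80619/107080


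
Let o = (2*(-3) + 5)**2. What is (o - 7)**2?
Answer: 36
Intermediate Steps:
o = 1 (o = (-6 + 5)**2 = (-1)**2 = 1)
(o - 7)**2 = (1 - 7)**2 = (-6)**2 = 36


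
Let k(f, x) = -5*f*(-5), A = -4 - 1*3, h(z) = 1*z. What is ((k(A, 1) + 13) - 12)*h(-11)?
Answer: 1914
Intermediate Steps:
h(z) = z
A = -7 (A = -4 - 3 = -7)
k(f, x) = 25*f
((k(A, 1) + 13) - 12)*h(-11) = ((25*(-7) + 13) - 12)*(-11) = ((-175 + 13) - 12)*(-11) = (-162 - 12)*(-11) = -174*(-11) = 1914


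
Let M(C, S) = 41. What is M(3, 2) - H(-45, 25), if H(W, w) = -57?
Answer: 98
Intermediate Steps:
M(3, 2) - H(-45, 25) = 41 - 1*(-57) = 41 + 57 = 98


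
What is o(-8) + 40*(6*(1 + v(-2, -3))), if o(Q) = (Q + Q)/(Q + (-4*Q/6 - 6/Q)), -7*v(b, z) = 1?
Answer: 34464/161 ≈ 214.06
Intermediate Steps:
v(b, z) = -1/7 (v(b, z) = -1/7*1 = -1/7)
o(Q) = 2*Q/(-6/Q + Q/3) (o(Q) = (2*Q)/(Q + (-2*Q/3 - 6/Q)) = (2*Q)/(Q + (-6/Q - 2*Q/3)) = (2*Q)/(-6/Q + Q/3) = 2*Q/(-6/Q + Q/3))
o(-8) + 40*(6*(1 + v(-2, -3))) = 6*(-8)**2/(-18 + (-8)**2) + 40*(6*(1 - 1/7)) = 6*64/(-18 + 64) + 40*(6*(6/7)) = 6*64/46 + 40*(36/7) = 6*64*(1/46) + 1440/7 = 192/23 + 1440/7 = 34464/161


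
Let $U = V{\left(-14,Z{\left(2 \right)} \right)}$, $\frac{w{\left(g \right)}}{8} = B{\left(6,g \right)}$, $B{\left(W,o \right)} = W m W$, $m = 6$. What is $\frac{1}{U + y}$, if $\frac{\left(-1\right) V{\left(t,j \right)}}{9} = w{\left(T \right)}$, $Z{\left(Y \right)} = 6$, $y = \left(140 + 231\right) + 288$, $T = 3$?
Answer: $- \frac{1}{14893} \approx -6.7146 \cdot 10^{-5}$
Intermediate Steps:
$y = 659$ ($y = 371 + 288 = 659$)
$B{\left(W,o \right)} = 6 W^{2}$ ($B{\left(W,o \right)} = W 6 W = 6 W W = 6 W^{2}$)
$w{\left(g \right)} = 1728$ ($w{\left(g \right)} = 8 \cdot 6 \cdot 6^{2} = 8 \cdot 6 \cdot 36 = 8 \cdot 216 = 1728$)
$V{\left(t,j \right)} = -15552$ ($V{\left(t,j \right)} = \left(-9\right) 1728 = -15552$)
$U = -15552$
$\frac{1}{U + y} = \frac{1}{-15552 + 659} = \frac{1}{-14893} = - \frac{1}{14893}$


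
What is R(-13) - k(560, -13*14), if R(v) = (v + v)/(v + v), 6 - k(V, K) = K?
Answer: -187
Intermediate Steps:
k(V, K) = 6 - K
R(v) = 1 (R(v) = (2*v)/((2*v)) = (2*v)*(1/(2*v)) = 1)
R(-13) - k(560, -13*14) = 1 - (6 - (-13)*14) = 1 - (6 - 1*(-182)) = 1 - (6 + 182) = 1 - 1*188 = 1 - 188 = -187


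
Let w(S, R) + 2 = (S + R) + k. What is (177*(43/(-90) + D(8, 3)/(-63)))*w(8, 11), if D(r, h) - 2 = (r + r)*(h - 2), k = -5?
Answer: -56758/35 ≈ -1621.7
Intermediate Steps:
D(r, h) = 2 + 2*r*(-2 + h) (D(r, h) = 2 + (r + r)*(h - 2) = 2 + (2*r)*(-2 + h) = 2 + 2*r*(-2 + h))
w(S, R) = -7 + R + S (w(S, R) = -2 + ((S + R) - 5) = -2 + ((R + S) - 5) = -2 + (-5 + R + S) = -7 + R + S)
(177*(43/(-90) + D(8, 3)/(-63)))*w(8, 11) = (177*(43/(-90) + (2 - 4*8 + 2*3*8)/(-63)))*(-7 + 11 + 8) = (177*(43*(-1/90) + (2 - 32 + 48)*(-1/63)))*12 = (177*(-43/90 + 18*(-1/63)))*12 = (177*(-43/90 - 2/7))*12 = (177*(-481/630))*12 = -28379/210*12 = -56758/35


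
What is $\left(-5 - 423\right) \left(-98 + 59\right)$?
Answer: $16692$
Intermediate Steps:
$\left(-5 - 423\right) \left(-98 + 59\right) = \left(-428\right) \left(-39\right) = 16692$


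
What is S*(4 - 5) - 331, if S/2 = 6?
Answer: -343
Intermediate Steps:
S = 12 (S = 2*6 = 12)
S*(4 - 5) - 331 = 12*(4 - 5) - 331 = 12*(-1) - 331 = -12 - 331 = -343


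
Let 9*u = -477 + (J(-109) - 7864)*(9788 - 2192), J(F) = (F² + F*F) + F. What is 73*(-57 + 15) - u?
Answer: -13328929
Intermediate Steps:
J(F) = F + 2*F² (J(F) = (F² + F²) + F = 2*F² + F = F + 2*F²)
u = 13325863 (u = (-477 + (-109*(1 + 2*(-109)) - 7864)*(9788 - 2192))/9 = (-477 + (-109*(1 - 218) - 7864)*7596)/9 = (-477 + (-109*(-217) - 7864)*7596)/9 = (-477 + (23653 - 7864)*7596)/9 = (-477 + 15789*7596)/9 = (-477 + 119933244)/9 = (⅑)*119932767 = 13325863)
73*(-57 + 15) - u = 73*(-57 + 15) - 1*13325863 = 73*(-42) - 13325863 = -3066 - 13325863 = -13328929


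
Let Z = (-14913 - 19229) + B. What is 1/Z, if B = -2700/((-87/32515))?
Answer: 29/28273382 ≈ 1.0257e-6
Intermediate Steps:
B = 29263500/29 (B = -2700/((-87*1/32515)) = -2700/(-87/32515) = -2700*(-32515/87) = 29263500/29 ≈ 1.0091e+6)
Z = 28273382/29 (Z = (-14913 - 19229) + 29263500/29 = -34142 + 29263500/29 = 28273382/29 ≈ 9.7494e+5)
1/Z = 1/(28273382/29) = 29/28273382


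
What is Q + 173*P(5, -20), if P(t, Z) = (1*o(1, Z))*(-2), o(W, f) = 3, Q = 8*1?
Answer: -1030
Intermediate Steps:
Q = 8
P(t, Z) = -6 (P(t, Z) = (1*3)*(-2) = 3*(-2) = -6)
Q + 173*P(5, -20) = 8 + 173*(-6) = 8 - 1038 = -1030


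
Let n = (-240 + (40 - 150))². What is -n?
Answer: -122500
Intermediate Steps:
n = 122500 (n = (-240 - 110)² = (-350)² = 122500)
-n = -1*122500 = -122500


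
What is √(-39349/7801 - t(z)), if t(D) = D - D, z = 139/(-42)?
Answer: 19*I*√850309/7801 ≈ 2.2459*I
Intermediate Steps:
z = -139/42 (z = 139*(-1/42) = -139/42 ≈ -3.3095)
t(D) = 0
√(-39349/7801 - t(z)) = √(-39349/7801 - 1*0) = √(-39349*1/7801 + 0) = √(-39349/7801 + 0) = √(-39349/7801) = 19*I*√850309/7801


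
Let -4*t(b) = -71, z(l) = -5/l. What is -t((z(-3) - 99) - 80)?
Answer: -71/4 ≈ -17.750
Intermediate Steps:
t(b) = 71/4 (t(b) = -¼*(-71) = 71/4)
-t((z(-3) - 99) - 80) = -1*71/4 = -71/4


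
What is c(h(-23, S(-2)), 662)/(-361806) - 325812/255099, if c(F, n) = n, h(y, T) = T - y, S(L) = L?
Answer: -19674935335/15382724799 ≈ -1.2790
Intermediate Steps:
c(h(-23, S(-2)), 662)/(-361806) - 325812/255099 = 662/(-361806) - 325812/255099 = 662*(-1/361806) - 325812*1/255099 = -331/180903 - 108604/85033 = -19674935335/15382724799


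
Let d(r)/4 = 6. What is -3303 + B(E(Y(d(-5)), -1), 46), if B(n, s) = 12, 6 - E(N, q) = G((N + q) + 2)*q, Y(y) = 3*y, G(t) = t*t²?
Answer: -3291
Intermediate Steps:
G(t) = t³
d(r) = 24 (d(r) = 4*6 = 24)
E(N, q) = 6 - q*(2 + N + q)³ (E(N, q) = 6 - ((N + q) + 2)³*q = 6 - (2 + N + q)³*q = 6 - q*(2 + N + q)³)
-3303 + B(E(Y(d(-5)), -1), 46) = -3303 + 12 = -3291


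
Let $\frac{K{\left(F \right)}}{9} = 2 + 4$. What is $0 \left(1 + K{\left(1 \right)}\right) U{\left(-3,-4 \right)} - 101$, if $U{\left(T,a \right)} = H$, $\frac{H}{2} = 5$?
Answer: $-101$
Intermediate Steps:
$K{\left(F \right)} = 54$ ($K{\left(F \right)} = 9 \left(2 + 4\right) = 9 \cdot 6 = 54$)
$H = 10$ ($H = 2 \cdot 5 = 10$)
$U{\left(T,a \right)} = 10$
$0 \left(1 + K{\left(1 \right)}\right) U{\left(-3,-4 \right)} - 101 = 0 \left(1 + 54\right) 10 - 101 = 0 \cdot 55 \cdot 10 - 101 = 0 \cdot 550 - 101 = 0 - 101 = -101$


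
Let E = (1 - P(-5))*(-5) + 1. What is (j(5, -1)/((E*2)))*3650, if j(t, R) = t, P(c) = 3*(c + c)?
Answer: -9125/154 ≈ -59.253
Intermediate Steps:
P(c) = 6*c (P(c) = 3*(2*c) = 6*c)
E = -154 (E = (1 - 6*(-5))*(-5) + 1 = (1 - 1*(-30))*(-5) + 1 = (1 + 30)*(-5) + 1 = 31*(-5) + 1 = -155 + 1 = -154)
(j(5, -1)/((E*2)))*3650 = (5/((-154*2)))*3650 = (5/(-308))*3650 = (5*(-1/308))*3650 = -5/308*3650 = -9125/154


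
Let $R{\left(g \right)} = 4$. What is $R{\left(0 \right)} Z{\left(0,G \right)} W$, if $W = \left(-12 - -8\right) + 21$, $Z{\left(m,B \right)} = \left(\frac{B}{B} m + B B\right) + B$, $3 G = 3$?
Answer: $136$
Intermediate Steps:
$G = 1$ ($G = \frac{1}{3} \cdot 3 = 1$)
$Z{\left(m,B \right)} = B + m + B^{2}$ ($Z{\left(m,B \right)} = \left(1 m + B^{2}\right) + B = \left(m + B^{2}\right) + B = B + m + B^{2}$)
$W = 17$ ($W = \left(-12 + 8\right) + 21 = -4 + 21 = 17$)
$R{\left(0 \right)} Z{\left(0,G \right)} W = 4 \left(1 + 0 + 1^{2}\right) 17 = 4 \left(1 + 0 + 1\right) 17 = 4 \cdot 2 \cdot 17 = 8 \cdot 17 = 136$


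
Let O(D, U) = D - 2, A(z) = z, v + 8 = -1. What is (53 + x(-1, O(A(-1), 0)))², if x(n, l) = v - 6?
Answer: 1444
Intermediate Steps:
v = -9 (v = -8 - 1 = -9)
O(D, U) = -2 + D
x(n, l) = -15 (x(n, l) = -9 - 6 = -15)
(53 + x(-1, O(A(-1), 0)))² = (53 - 15)² = 38² = 1444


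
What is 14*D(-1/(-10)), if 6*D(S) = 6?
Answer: 14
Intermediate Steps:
D(S) = 1 (D(S) = (⅙)*6 = 1)
14*D(-1/(-10)) = 14*1 = 14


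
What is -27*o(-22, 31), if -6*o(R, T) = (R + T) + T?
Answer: 180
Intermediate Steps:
o(R, T) = -T/3 - R/6 (o(R, T) = -((R + T) + T)/6 = -(R + 2*T)/6 = -T/3 - R/6)
-27*o(-22, 31) = -27*(-⅓*31 - ⅙*(-22)) = -27*(-31/3 + 11/3) = -27*(-20/3) = 180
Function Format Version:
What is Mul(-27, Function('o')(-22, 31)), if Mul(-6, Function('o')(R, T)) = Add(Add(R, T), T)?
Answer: 180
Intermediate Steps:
Function('o')(R, T) = Add(Mul(Rational(-1, 3), T), Mul(Rational(-1, 6), R)) (Function('o')(R, T) = Mul(Rational(-1, 6), Add(Add(R, T), T)) = Mul(Rational(-1, 6), Add(R, Mul(2, T))) = Add(Mul(Rational(-1, 3), T), Mul(Rational(-1, 6), R)))
Mul(-27, Function('o')(-22, 31)) = Mul(-27, Add(Mul(Rational(-1, 3), 31), Mul(Rational(-1, 6), -22))) = Mul(-27, Add(Rational(-31, 3), Rational(11, 3))) = Mul(-27, Rational(-20, 3)) = 180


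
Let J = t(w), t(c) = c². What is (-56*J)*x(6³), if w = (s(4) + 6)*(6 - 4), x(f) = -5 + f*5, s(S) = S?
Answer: -24080000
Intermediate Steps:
x(f) = -5 + 5*f
w = 20 (w = (4 + 6)*(6 - 4) = 10*2 = 20)
J = 400 (J = 20² = 400)
(-56*J)*x(6³) = (-56*400)*(-5 + 5*6³) = -22400*(-5 + 5*216) = -22400*(-5 + 1080) = -22400*1075 = -24080000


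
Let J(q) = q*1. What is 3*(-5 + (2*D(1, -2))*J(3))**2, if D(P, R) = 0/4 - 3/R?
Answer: 48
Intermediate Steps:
D(P, R) = -3/R (D(P, R) = 0*(1/4) - 3/R = 0 - 3/R = -3/R)
J(q) = q
3*(-5 + (2*D(1, -2))*J(3))**2 = 3*(-5 + (2*(-3/(-2)))*3)**2 = 3*(-5 + (2*(-3*(-1/2)))*3)**2 = 3*(-5 + (2*(3/2))*3)**2 = 3*(-5 + 3*3)**2 = 3*(-5 + 9)**2 = 3*4**2 = 3*16 = 48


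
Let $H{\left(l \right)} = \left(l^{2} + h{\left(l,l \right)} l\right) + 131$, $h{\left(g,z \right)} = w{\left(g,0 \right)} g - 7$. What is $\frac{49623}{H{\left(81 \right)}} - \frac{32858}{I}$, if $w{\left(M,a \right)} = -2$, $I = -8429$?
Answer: $- \frac{188364841}{58977713} \approx -3.1938$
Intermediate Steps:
$h{\left(g,z \right)} = -7 - 2 g$ ($h{\left(g,z \right)} = - 2 g - 7 = -7 - 2 g$)
$H{\left(l \right)} = 131 + l^{2} + l \left(-7 - 2 l\right)$ ($H{\left(l \right)} = \left(l^{2} + \left(-7 - 2 l\right) l\right) + 131 = \left(l^{2} + l \left(-7 - 2 l\right)\right) + 131 = 131 + l^{2} + l \left(-7 - 2 l\right)$)
$\frac{49623}{H{\left(81 \right)}} - \frac{32858}{I} = \frac{49623}{131 - 81^{2} - 567} - \frac{32858}{-8429} = \frac{49623}{131 - 6561 - 567} - - \frac{32858}{8429} = \frac{49623}{131 - 6561 - 567} + \frac{32858}{8429} = \frac{49623}{-6997} + \frac{32858}{8429} = 49623 \left(- \frac{1}{6997}\right) + \frac{32858}{8429} = - \frac{49623}{6997} + \frac{32858}{8429} = - \frac{188364841}{58977713}$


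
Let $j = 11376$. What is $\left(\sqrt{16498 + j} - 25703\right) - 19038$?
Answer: $-44741 + \sqrt{27874} \approx -44574.0$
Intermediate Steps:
$\left(\sqrt{16498 + j} - 25703\right) - 19038 = \left(\sqrt{16498 + 11376} - 25703\right) - 19038 = \left(\sqrt{27874} - 25703\right) - 19038 = \left(-25703 + \sqrt{27874}\right) - 19038 = -44741 + \sqrt{27874}$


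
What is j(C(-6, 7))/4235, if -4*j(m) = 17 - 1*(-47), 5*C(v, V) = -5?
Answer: -16/4235 ≈ -0.0037780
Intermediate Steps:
C(v, V) = -1 (C(v, V) = (1/5)*(-5) = -1)
j(m) = -16 (j(m) = -(17 - 1*(-47))/4 = -(17 + 47)/4 = -1/4*64 = -16)
j(C(-6, 7))/4235 = -16/4235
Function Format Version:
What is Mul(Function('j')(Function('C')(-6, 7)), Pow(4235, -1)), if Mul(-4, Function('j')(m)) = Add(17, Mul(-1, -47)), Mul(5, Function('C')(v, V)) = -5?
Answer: Rational(-16, 4235) ≈ -0.0037780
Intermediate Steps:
Function('C')(v, V) = -1 (Function('C')(v, V) = Mul(Rational(1, 5), -5) = -1)
Function('j')(m) = -16 (Function('j')(m) = Mul(Rational(-1, 4), Add(17, Mul(-1, -47))) = Mul(Rational(-1, 4), Add(17, 47)) = Mul(Rational(-1, 4), 64) = -16)
Mul(Function('j')(Function('C')(-6, 7)), Pow(4235, -1)) = Mul(-16, Pow(4235, -1)) = Mul(-16, Rational(1, 4235)) = Rational(-16, 4235)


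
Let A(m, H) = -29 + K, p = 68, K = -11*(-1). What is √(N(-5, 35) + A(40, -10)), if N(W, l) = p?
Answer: 5*√2 ≈ 7.0711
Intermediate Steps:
K = 11
N(W, l) = 68
A(m, H) = -18 (A(m, H) = -29 + 11 = -18)
√(N(-5, 35) + A(40, -10)) = √(68 - 18) = √50 = 5*√2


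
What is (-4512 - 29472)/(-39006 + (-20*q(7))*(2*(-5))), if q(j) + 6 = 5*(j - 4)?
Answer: 1888/2067 ≈ 0.91340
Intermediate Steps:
q(j) = -26 + 5*j (q(j) = -6 + 5*(j - 4) = -6 + 5*(-4 + j) = -6 + (-20 + 5*j) = -26 + 5*j)
(-4512 - 29472)/(-39006 + (-20*q(7))*(2*(-5))) = (-4512 - 29472)/(-39006 + (-20*(-26 + 5*7))*(2*(-5))) = -33984/(-39006 - 20*(-26 + 35)*(-10)) = -33984/(-39006 - 20*9*(-10)) = -33984/(-39006 - 180*(-10)) = -33984/(-39006 + 1800) = -33984/(-37206) = -33984*(-1/37206) = 1888/2067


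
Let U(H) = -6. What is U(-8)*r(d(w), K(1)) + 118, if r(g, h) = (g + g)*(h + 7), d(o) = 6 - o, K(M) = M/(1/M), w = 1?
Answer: -362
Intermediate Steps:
K(M) = M² (K(M) = M*M = M²)
r(g, h) = 2*g*(7 + h) (r(g, h) = (2*g)*(7 + h) = 2*g*(7 + h))
U(-8)*r(d(w), K(1)) + 118 = -12*(6 - 1*1)*(7 + 1²) + 118 = -12*(6 - 1)*(7 + 1) + 118 = -12*5*8 + 118 = -6*80 + 118 = -480 + 118 = -362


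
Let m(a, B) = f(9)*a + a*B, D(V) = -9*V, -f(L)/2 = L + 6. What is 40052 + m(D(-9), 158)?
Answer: 50420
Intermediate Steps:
f(L) = -12 - 2*L (f(L) = -2*(L + 6) = -2*(6 + L) = -12 - 2*L)
m(a, B) = -30*a + B*a (m(a, B) = (-12 - 2*9)*a + a*B = (-12 - 18)*a + B*a = -30*a + B*a)
40052 + m(D(-9), 158) = 40052 + (-9*(-9))*(-30 + 158) = 40052 + 81*128 = 40052 + 10368 = 50420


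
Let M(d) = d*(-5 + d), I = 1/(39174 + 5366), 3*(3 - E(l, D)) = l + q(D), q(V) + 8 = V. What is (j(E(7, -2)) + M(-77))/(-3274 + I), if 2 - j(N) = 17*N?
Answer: -278285920/145823959 ≈ -1.9084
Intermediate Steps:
q(V) = -8 + V
E(l, D) = 17/3 - D/3 - l/3 (E(l, D) = 3 - (l + (-8 + D))/3 = 3 - (-8 + D + l)/3 = 3 + (8/3 - D/3 - l/3) = 17/3 - D/3 - l/3)
I = 1/44540 ≈ 2.2452e-5
j(N) = 2 - 17*N
(j(E(7, -2)) + M(-77))/(-3274 + I) = ((2 - 17*(17/3 - ⅓*(-2) - ⅓*7)) - 77*(-5 - 77))/(-3274 + 1/44540) = ((2 - 17*(17/3 + ⅔ - 7/3)) - 77*(-82))/(-145823959/44540) = ((2 - 17*4) + 6314)*(-44540/145823959) = ((2 - 68) + 6314)*(-44540/145823959) = (-66 + 6314)*(-44540/145823959) = 6248*(-44540/145823959) = -278285920/145823959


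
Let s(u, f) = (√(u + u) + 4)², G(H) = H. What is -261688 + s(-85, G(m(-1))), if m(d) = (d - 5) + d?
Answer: -261842 + 8*I*√170 ≈ -2.6184e+5 + 104.31*I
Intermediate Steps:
m(d) = -5 + 2*d (m(d) = (-5 + d) + d = -5 + 2*d)
s(u, f) = (4 + √2*√u)² (s(u, f) = (√(2*u) + 4)² = (√2*√u + 4)² = (4 + √2*√u)²)
-261688 + s(-85, G(m(-1))) = -261688 + (4 + √2*√(-85))² = -261688 + (4 + √2*(I*√85))² = -261688 + (4 + I*√170)²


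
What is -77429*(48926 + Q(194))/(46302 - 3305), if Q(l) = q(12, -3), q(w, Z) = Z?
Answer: -3788058967/42997 ≈ -88101.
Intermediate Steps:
Q(l) = -3
-77429*(48926 + Q(194))/(46302 - 3305) = -77429*(48926 - 3)/(46302 - 3305) = -77429/(42997/48923) = -77429/(42997*(1/48923)) = -77429/42997/48923 = -77429*48923/42997 = -3788058967/42997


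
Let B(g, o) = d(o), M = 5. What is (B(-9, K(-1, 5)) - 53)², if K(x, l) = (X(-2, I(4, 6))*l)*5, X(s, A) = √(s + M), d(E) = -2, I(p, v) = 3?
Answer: 3025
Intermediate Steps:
X(s, A) = √(5 + s) (X(s, A) = √(s + 5) = √(5 + s))
K(x, l) = 5*l*√3 (K(x, l) = (√(5 - 2)*l)*5 = (√3*l)*5 = (l*√3)*5 = 5*l*√3)
B(g, o) = -2
(B(-9, K(-1, 5)) - 53)² = (-2 - 53)² = (-55)² = 3025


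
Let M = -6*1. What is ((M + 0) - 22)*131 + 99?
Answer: -3569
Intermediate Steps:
M = -6
((M + 0) - 22)*131 + 99 = ((-6 + 0) - 22)*131 + 99 = (-6 - 22)*131 + 99 = -28*131 + 99 = -3668 + 99 = -3569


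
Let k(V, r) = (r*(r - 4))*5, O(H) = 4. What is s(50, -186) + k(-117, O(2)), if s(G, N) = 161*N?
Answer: -29946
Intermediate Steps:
k(V, r) = 5*r*(-4 + r) (k(V, r) = (r*(-4 + r))*5 = 5*r*(-4 + r))
s(50, -186) + k(-117, O(2)) = 161*(-186) + 5*4*(-4 + 4) = -29946 + 5*4*0 = -29946 + 0 = -29946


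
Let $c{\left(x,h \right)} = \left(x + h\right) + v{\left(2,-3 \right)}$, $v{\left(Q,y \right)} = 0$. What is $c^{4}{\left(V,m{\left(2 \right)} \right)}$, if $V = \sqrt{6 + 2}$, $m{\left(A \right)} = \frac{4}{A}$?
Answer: $272 + 192 \sqrt{2} \approx 543.53$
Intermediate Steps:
$V = 2 \sqrt{2}$ ($V = \sqrt{8} = 2 \sqrt{2} \approx 2.8284$)
$c{\left(x,h \right)} = h + x$ ($c{\left(x,h \right)} = \left(x + h\right) + 0 = \left(h + x\right) + 0 = h + x$)
$c^{4}{\left(V,m{\left(2 \right)} \right)} = \left(\frac{4}{2} + 2 \sqrt{2}\right)^{4} = \left(4 \cdot \frac{1}{2} + 2 \sqrt{2}\right)^{4} = \left(2 + 2 \sqrt{2}\right)^{4}$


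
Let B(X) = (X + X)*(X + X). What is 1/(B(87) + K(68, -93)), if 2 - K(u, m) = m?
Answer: 1/30371 ≈ 3.2926e-5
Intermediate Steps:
B(X) = 4*X² (B(X) = (2*X)*(2*X) = 4*X²)
K(u, m) = 2 - m
1/(B(87) + K(68, -93)) = 1/(4*87² + (2 - 1*(-93))) = 1/(4*7569 + (2 + 93)) = 1/(30276 + 95) = 1/30371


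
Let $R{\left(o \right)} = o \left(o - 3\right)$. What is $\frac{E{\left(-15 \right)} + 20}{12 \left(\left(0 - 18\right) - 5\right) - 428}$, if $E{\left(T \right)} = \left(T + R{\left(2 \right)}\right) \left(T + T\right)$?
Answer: $- \frac{265}{352} \approx -0.75284$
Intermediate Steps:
$R{\left(o \right)} = o \left(-3 + o\right)$
$E{\left(T \right)} = 2 T \left(-2 + T\right)$ ($E{\left(T \right)} = \left(T + 2 \left(-3 + 2\right)\right) \left(T + T\right) = \left(T + 2 \left(-1\right)\right) 2 T = \left(T - 2\right) 2 T = \left(-2 + T\right) 2 T = 2 T \left(-2 + T\right)$)
$\frac{E{\left(-15 \right)} + 20}{12 \left(\left(0 - 18\right) - 5\right) - 428} = \frac{2 \left(-15\right) \left(-2 - 15\right) + 20}{12 \left(\left(0 - 18\right) - 5\right) - 428} = \frac{2 \left(-15\right) \left(-17\right) + 20}{12 \left(\left(0 - 18\right) - 5\right) - 428} = \frac{510 + 20}{12 \left(-18 - 5\right) - 428} = \frac{530}{12 \left(-23\right) - 428} = \frac{530}{-276 - 428} = \frac{530}{-704} = 530 \left(- \frac{1}{704}\right) = - \frac{265}{352}$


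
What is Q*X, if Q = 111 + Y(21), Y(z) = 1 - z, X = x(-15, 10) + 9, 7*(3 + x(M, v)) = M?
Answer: 351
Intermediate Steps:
x(M, v) = -3 + M/7
X = 27/7 (X = (-3 + (⅐)*(-15)) + 9 = (-3 - 15/7) + 9 = -36/7 + 9 = 27/7 ≈ 3.8571)
Q = 91 (Q = 111 + (1 - 1*21) = 111 + (1 - 21) = 111 - 20 = 91)
Q*X = 91*(27/7) = 351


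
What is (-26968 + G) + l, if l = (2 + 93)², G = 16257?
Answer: -1686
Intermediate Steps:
l = 9025 (l = 95² = 9025)
(-26968 + G) + l = (-26968 + 16257) + 9025 = -10711 + 9025 = -1686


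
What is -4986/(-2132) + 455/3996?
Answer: 5223529/2129868 ≈ 2.4525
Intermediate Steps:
-4986/(-2132) + 455/3996 = -4986*(-1/2132) + 455*(1/3996) = 2493/1066 + 455/3996 = 5223529/2129868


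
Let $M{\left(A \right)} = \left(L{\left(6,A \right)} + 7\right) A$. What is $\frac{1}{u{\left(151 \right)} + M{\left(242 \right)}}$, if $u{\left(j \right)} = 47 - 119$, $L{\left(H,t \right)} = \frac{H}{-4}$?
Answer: $\frac{1}{1259} \approx 0.00079428$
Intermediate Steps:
$L{\left(H,t \right)} = - \frac{H}{4}$ ($L{\left(H,t \right)} = H \left(- \frac{1}{4}\right) = - \frac{H}{4}$)
$M{\left(A \right)} = \frac{11 A}{2}$ ($M{\left(A \right)} = \left(\left(- \frac{1}{4}\right) 6 + 7\right) A = \left(- \frac{3}{2} + 7\right) A = \frac{11 A}{2}$)
$u{\left(j \right)} = -72$ ($u{\left(j \right)} = 47 - 119 = -72$)
$\frac{1}{u{\left(151 \right)} + M{\left(242 \right)}} = \frac{1}{-72 + \frac{11}{2} \cdot 242} = \frac{1}{-72 + 1331} = \frac{1}{1259}$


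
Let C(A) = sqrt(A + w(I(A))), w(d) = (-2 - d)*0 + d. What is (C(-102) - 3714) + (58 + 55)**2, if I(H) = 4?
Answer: 9055 + 7*I*sqrt(2) ≈ 9055.0 + 9.8995*I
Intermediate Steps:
w(d) = d (w(d) = 0 + d = d)
C(A) = sqrt(4 + A) (C(A) = sqrt(A + 4) = sqrt(4 + A))
(C(-102) - 3714) + (58 + 55)**2 = (sqrt(4 - 102) - 3714) + (58 + 55)**2 = (sqrt(-98) - 3714) + 113**2 = (7*I*sqrt(2) - 3714) + 12769 = (-3714 + 7*I*sqrt(2)) + 12769 = 9055 + 7*I*sqrt(2)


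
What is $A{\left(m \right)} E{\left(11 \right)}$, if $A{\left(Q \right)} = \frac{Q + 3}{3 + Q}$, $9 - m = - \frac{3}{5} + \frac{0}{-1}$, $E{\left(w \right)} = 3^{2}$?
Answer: $9$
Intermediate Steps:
$E{\left(w \right)} = 9$
$m = \frac{48}{5}$ ($m = 9 - \left(- \frac{3}{5} + \frac{0}{-1}\right) = 9 - \left(\left(-3\right) \frac{1}{5} + 0 \left(-1\right)\right) = 9 - \left(- \frac{3}{5} + 0\right) = 9 - - \frac{3}{5} = 9 + \frac{3}{5} = \frac{48}{5} \approx 9.6$)
$A{\left(Q \right)} = 1$ ($A{\left(Q \right)} = \frac{3 + Q}{3 + Q} = 1$)
$A{\left(m \right)} E{\left(11 \right)} = 1 \cdot 9 = 9$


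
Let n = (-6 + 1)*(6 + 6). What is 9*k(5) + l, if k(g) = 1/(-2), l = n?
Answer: -129/2 ≈ -64.500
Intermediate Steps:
n = -60 (n = -5*12 = -60)
l = -60
k(g) = -½
9*k(5) + l = 9*(-½) - 60 = -9/2 - 60 = -129/2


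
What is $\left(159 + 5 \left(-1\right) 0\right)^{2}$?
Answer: $25281$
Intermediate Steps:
$\left(159 + 5 \left(-1\right) 0\right)^{2} = \left(159 - 0\right)^{2} = \left(159 + 0\right)^{2} = 159^{2} = 25281$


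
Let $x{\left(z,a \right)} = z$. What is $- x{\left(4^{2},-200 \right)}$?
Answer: $-16$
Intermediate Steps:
$- x{\left(4^{2},-200 \right)} = - 4^{2} = \left(-1\right) 16 = -16$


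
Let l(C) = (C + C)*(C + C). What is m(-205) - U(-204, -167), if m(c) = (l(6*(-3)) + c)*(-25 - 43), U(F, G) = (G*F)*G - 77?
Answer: 5615245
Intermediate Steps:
U(F, G) = -77 + F*G² (U(F, G) = (F*G)*G - 77 = F*G² - 77 = -77 + F*G²)
l(C) = 4*C² (l(C) = (2*C)*(2*C) = 4*C²)
m(c) = -88128 - 68*c (m(c) = (4*(6*(-3))² + c)*(-25 - 43) = (4*(-18)² + c)*(-68) = (4*324 + c)*(-68) = (1296 + c)*(-68) = -88128 - 68*c)
m(-205) - U(-204, -167) = (-88128 - 68*(-205)) - (-77 - 204*(-167)²) = (-88128 + 13940) - (-77 - 204*27889) = -74188 - (-77 - 5689356) = -74188 - 1*(-5689433) = -74188 + 5689433 = 5615245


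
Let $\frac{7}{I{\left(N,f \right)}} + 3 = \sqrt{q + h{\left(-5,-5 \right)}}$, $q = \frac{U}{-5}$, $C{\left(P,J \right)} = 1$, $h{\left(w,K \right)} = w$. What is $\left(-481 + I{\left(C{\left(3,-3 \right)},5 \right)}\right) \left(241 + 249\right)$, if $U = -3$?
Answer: $- \frac{15842680}{67} - \frac{3430 i \sqrt{110}}{67} \approx -2.3646 \cdot 10^{5} - 536.93 i$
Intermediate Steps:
$q = \frac{3}{5}$ ($q = - \frac{3}{-5} = \left(-3\right) \left(- \frac{1}{5}\right) = \frac{3}{5} \approx 0.6$)
$I{\left(N,f \right)} = \frac{7}{-3 + \frac{i \sqrt{110}}{5}}$ ($I{\left(N,f \right)} = \frac{7}{-3 + \sqrt{\frac{3}{5} - 5}} = \frac{7}{-3 + \sqrt{- \frac{22}{5}}} = \frac{7}{-3 + \frac{i \sqrt{110}}{5}}$)
$\left(-481 + I{\left(C{\left(3,-3 \right)},5 \right)}\right) \left(241 + 249\right) = \left(-481 - \left(\frac{105}{67} + \frac{7 i \sqrt{110}}{67}\right)\right) \left(241 + 249\right) = \left(- \frac{32332}{67} - \frac{7 i \sqrt{110}}{67}\right) 490 = - \frac{15842680}{67} - \frac{3430 i \sqrt{110}}{67}$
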